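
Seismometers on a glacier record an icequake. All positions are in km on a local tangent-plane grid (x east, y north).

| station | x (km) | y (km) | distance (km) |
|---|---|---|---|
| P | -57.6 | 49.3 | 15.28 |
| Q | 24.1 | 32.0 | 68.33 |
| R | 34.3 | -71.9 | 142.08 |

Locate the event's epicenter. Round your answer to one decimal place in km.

-42.4 km east, 47.7 km north

Circle about each station: (x + 57.6)² + (y − 49.3)² = 15.28²; (x − 24.1)² + (y − 32.0)² = 68.33²; (x − 34.3)² + (y + 71.9)² = 142.08².
Subtracting the P equation from the Q and R equations removes the quadratic terms:
163.4 x − 34.6 y = -8578.95
183.8 x − 242.4 y = -19355.40
Solving the 2×2 system: x ≈ -42.4, y ≈ 47.7 km.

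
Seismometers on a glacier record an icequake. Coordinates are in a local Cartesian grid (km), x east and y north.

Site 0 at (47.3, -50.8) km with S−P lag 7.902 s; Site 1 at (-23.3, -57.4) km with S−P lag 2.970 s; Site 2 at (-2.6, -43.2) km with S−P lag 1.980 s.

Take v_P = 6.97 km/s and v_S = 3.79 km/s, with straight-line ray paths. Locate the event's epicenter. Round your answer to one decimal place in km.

-16.1 km east, -33.8 km north

Distance from S−P lag: d = Δt · v_P v_S / (v_P − v_S) = Δt · (6.97·3.79)/(6.97−3.79) ≈ 8.3070·Δt.
So d_Site 0 = 65.64, d_Site 1 = 24.67, d_Site 2 = 16.45 km.
Circle about each station: (x − 47.3)² + (y + 50.8)² = 65.64²; (x + 23.3)² + (y + 57.4)² = 24.67²; (x + 2.6)² + (y + 43.2)² = 16.45².
Subtracting pairs of circle equations eliminates x²+y² and gives linear equations (the radical axes):
-141.2 x − 13.2 y = 2719.72
-99.8 x + 15.2 y = 1093.08
Solving the 2×2 system: x ≈ -16.1, y ≈ -33.8 km.
Check against Site 0 (with the unrounded x, y): √((x − 47.3)²+(y + 50.8)²) = 65.64 ≈ 65.64 km. ✓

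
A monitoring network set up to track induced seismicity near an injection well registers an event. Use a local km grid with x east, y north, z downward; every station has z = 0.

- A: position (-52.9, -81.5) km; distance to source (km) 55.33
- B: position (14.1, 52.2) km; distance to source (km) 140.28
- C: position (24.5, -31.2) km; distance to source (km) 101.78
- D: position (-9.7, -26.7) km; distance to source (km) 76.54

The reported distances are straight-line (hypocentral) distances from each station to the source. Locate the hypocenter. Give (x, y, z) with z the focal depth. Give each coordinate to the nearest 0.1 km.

Each station gives a sphere (x−x_i)² + (y−y_i)² + z² = d_i² (stations at z=0).
Subtracting the A sphere from B and C: z² cancels, leaving linear equations in x and y:
134.0 x + 267.4 y = -23134.08
154.8 x + 100.6 y = -15164.73
Solving: x ≈ -61.898, y ≈ -55.497 km (keep extra digits for the depth step; rounded: -61.9, -55.5).
Then from the A sphere: z² = 55.33² − (x + 52.9)² − (y + 81.5)² with x = -61.898, y = -55.497, so z ≈ 48.003 ≈ 48.0 km.

(-61.9, -55.5, 48.0)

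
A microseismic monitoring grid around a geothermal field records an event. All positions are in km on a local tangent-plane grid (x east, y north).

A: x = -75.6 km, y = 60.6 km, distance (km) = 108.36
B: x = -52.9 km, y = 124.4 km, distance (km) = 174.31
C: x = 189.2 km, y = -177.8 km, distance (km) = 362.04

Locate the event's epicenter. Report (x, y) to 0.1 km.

-139.8 km east, -26.7 km north

Circle about each station: (x + 75.6)² + (y − 60.6)² = 108.36²; (x + 52.9)² + (y − 124.4)² = 174.31²; (x − 189.2)² + (y + 177.8)² = 362.04².
Subtracting the A equation from the B and C equations removes the quadratic terms:
45.4 x + 127.6 y = -9756.04
529.6 x − 476.8 y = -61309.31
Solving the 2×2 system: x ≈ -139.8, y ≈ -26.7 km.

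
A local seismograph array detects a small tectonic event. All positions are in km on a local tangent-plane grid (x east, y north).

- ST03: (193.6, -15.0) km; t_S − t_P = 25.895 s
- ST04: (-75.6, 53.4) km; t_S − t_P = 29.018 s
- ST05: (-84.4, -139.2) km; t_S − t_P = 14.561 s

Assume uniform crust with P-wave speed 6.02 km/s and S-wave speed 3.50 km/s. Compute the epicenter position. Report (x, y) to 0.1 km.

(35.1, -162.5)

Distance from S−P lag: d = Δt · v_P v_S / (v_P − v_S) = Δt · (6.02·3.50)/(6.02−3.50) ≈ 8.3611·Δt.
So d_ST03 = 216.51, d_ST04 = 242.62, d_ST05 = 121.75 km.
Circle about each station: (x − 193.6)² + (y + 15.0)² = 216.51²; (x + 75.6)² + (y − 53.4)² = 242.62²; (x + 84.4)² + (y + 139.2)² = 121.75².
Subtracting pairs of circle equations eliminates x²+y² and gives linear equations (the radical axes):
-538.4 x + 136.8 y = -41126.92
-556.0 x − 248.4 y = 20847.56
Solving the 2×2 system: x ≈ 35.1, y ≈ -162.5 km.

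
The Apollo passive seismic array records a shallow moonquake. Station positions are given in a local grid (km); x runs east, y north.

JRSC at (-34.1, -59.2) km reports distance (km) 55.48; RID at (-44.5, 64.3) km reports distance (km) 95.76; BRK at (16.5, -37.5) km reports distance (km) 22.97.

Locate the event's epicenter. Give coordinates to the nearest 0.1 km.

3.6 km east, -18.5 km north

Circle about each station: (x + 34.1)² + (y + 59.2)² = 55.48²; (x + 44.5)² + (y − 64.3)² = 95.76²; (x − 16.5)² + (y + 37.5)² = 22.97².
Subtracting pairs of circle equations eliminates x²+y² and gives linear equations (the radical axes):
-20.8 x + 247.0 y = -4644.66
101.2 x + 43.4 y = -438.54
Solving the 2×2 system: x ≈ 3.6, y ≈ -18.5 km.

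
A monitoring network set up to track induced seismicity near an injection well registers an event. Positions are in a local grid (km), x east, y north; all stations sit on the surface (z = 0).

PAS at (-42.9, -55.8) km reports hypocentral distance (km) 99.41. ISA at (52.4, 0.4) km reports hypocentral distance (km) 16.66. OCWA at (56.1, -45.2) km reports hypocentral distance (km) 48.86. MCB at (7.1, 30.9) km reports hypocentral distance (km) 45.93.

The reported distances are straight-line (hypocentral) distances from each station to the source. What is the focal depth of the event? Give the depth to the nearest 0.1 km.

depth ≈ 10.0 km

Each station gives a sphere (x−x_i)² + (y−y_i)² + z² = d_i² (stations at z=0).
Subtracting the PAS sphere from ISA and OCWA: z² cancels, leaving linear equations in x and y:
190.6 x + 112.4 y = 7396.66
198.0 x + 21.2 y = 7731.25
Solving: x ≈ 39.100, y ≈ -0.496 km (keep extra digits for the depth step; rounded: 39.1, -0.5).
Then from the PAS sphere: z² = 99.41² − (x + 42.9)² − (y + 55.8)² with x = 39.100, y = -0.496, so z ≈ 9.991 ≈ 10.0 km.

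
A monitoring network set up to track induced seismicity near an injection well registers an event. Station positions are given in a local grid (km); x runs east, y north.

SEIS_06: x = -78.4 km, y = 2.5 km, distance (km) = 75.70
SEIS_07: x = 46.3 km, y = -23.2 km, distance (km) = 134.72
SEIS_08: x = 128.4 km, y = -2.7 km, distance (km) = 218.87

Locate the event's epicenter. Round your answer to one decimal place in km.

Circle about each station: (x + 78.4)² + (y − 2.5)² = 75.70²; (x − 46.3)² + (y + 23.2)² = 134.72²; (x − 128.4)² + (y + 2.7)² = 218.87².
Subtracting pairs of circle equations eliminates x²+y² and gives linear equations (the radical axes):
249.4 x − 51.4 y = -15889.87
413.6 x − 10.4 y = -31832.55
Solving the 2×2 system: x ≈ -78.8, y ≈ -73.2 km.

(-78.8, -73.2)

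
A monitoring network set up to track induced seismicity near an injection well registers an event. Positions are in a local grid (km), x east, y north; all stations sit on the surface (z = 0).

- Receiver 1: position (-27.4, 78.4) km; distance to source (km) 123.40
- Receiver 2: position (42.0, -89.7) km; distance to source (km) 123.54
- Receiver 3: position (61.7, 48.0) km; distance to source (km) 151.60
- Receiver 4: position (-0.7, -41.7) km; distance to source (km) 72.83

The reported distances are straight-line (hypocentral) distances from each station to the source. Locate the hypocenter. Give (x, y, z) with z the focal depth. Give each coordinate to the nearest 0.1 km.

Each station gives a sphere (x−x_i)² + (y−y_i)² + z² = d_i² (stations at z=0).
Subtracting the Receiver 1 sphere from Receiver 2 and Receiver 3: z² cancels, leaving linear equations in x and y:
138.8 x − 336.2 y = 2878.20
178.2 x − 60.8 y = -8541.43
Solving: x ≈ -59.190, y ≈ -32.998 km (keep extra digits for the depth step; rounded: -59.2, -33.0).
Then from the Receiver 1 sphere: z² = 123.40² − (x + 27.4)² − (y − 78.4)² with x = -59.190, y = -32.998, so z ≈ 42.514 ≈ 42.5 km.

x ≈ -59.2 km, y ≈ -33.0 km, depth ≈ 42.5 km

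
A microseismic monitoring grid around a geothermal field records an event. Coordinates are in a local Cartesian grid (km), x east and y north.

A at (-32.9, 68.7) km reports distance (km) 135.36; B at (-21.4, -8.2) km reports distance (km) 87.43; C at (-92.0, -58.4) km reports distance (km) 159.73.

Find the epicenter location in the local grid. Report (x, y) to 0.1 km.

Circle about each station: (x + 32.9)² + (y − 68.7)² = 135.36²; (x + 21.4)² + (y + 8.2)² = 87.43²; (x + 92.0)² + (y + 58.4)² = 159.73².
Subtracting the A equation from the B and C equations removes the quadratic terms:
23.0 x − 153.8 y = 5401.42
-118.2 x − 254.2 y = -1118.88
Solving the 2×2 system: x ≈ 64.3, y ≈ -25.5 km.

(64.3, -25.5)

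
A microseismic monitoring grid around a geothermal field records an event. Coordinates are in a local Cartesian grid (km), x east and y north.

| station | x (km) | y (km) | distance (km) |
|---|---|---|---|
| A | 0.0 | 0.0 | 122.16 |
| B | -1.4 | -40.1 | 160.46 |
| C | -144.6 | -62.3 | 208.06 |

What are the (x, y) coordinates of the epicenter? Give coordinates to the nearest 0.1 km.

(-37.7, 116.2)

Circle about each station: x² + y² = 122.16²; (x + 1.4)² + (y + 40.1)² = 160.46²; (x + 144.6)² + (y + 62.3)² = 208.06².
Subtracting the A equation from the B and C equations removes the quadratic terms:
-2.8 x − 80.2 y = -9214.38
-289.2 x − 124.6 y = -3575.45
Solving the 2×2 system: x ≈ -37.7, y ≈ 116.2 km.
Check against A (with the unrounded x, y): √(x²+y²) = 122.17 ≈ 122.16 km. ✓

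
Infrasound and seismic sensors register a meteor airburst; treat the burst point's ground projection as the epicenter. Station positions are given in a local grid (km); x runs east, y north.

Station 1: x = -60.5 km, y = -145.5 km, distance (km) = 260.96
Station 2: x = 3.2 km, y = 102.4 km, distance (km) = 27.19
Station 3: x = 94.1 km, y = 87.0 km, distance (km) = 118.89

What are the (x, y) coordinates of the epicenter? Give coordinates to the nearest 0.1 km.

Circle about each station: (x + 60.5)² + (y + 145.5)² = 260.96²; (x − 3.2)² + (y − 102.4)² = 27.19²; (x − 94.1)² + (y − 87.0)² = 118.89².
Subtracting the Station 1 equation from the Station 2 and Station 3 equations removes the quadratic terms:
127.4 x + 495.8 y = 53026.33
309.2 x + 465.0 y = 45558.60
Solving the 2×2 system: x ≈ -22.0, y ≈ 112.6 km.
Check against Station 1 (with the unrounded x, y): √((x + 60.5)²+(y + 145.5)²) = 260.96 ≈ 260.96 km. ✓

(-22.0, 112.6)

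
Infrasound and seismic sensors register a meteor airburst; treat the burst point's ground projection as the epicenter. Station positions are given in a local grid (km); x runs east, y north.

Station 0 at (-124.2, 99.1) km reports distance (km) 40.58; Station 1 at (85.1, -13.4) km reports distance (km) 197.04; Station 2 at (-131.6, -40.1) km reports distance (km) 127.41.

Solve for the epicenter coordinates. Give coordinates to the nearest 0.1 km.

Circle about each station: (x + 124.2)² + (y − 99.1)² = 40.58²; (x − 85.1)² + (y + 13.4)² = 197.04²; (x + 131.6)² + (y + 40.1)² = 127.41².
Subtracting the Station 0 equation from the Station 1 and Station 2 equations removes the quadratic terms:
418.6 x − 225.0 y = -55002.91
-14.8 x − 278.4 y = -20906.45
Solving the 2×2 system: x ≈ -88.5, y ≈ 79.8 km.

-88.5 km east, 79.8 km north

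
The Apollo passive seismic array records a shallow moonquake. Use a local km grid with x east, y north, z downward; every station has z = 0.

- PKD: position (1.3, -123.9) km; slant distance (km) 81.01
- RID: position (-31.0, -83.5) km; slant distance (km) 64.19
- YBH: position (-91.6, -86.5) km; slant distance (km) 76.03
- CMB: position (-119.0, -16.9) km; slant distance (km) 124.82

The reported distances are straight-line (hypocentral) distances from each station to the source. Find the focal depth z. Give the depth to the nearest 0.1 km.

Each station gives a sphere (x−x_i)² + (y−y_i)² + z² = d_i² (stations at z=0).
Subtracting the PKD sphere from RID and YBH: z² cancels, leaving linear equations in x and y:
-64.6 x + 80.8 y = -4977.39
-185.8 x + 74.8 y = 1301.97
Solving: x ≈ -46.904, y ≈ -99.101 km (keep extra digits for the depth step; rounded: -46.9, -99.1).
Then from the PKD sphere: z² = 81.01² − (x − 1.3)² − (y + 123.9)² with x = -46.904, y = -99.101, so z ≈ 60.200 ≈ 60.2 km.

depth ≈ 60.2 km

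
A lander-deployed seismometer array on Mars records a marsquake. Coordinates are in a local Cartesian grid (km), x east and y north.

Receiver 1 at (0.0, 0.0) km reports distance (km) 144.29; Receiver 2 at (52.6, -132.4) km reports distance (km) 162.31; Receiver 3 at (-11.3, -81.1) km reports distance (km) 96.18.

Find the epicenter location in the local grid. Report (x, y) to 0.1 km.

-106.0 km east, -97.9 km north

Circle about each station: x² + y² = 144.29²; (x − 52.6)² + (y + 132.4)² = 162.31²; (x + 11.3)² + (y + 81.1)² = 96.18².
Subtracting the Receiver 1 equation from the Receiver 2 and Receiver 3 equations removes the quadratic terms:
105.2 x − 264.8 y = 14771.59
-22.6 x − 162.2 y = 18273.91
Solving the 2×2 system: x ≈ -106.0, y ≈ -97.9 km.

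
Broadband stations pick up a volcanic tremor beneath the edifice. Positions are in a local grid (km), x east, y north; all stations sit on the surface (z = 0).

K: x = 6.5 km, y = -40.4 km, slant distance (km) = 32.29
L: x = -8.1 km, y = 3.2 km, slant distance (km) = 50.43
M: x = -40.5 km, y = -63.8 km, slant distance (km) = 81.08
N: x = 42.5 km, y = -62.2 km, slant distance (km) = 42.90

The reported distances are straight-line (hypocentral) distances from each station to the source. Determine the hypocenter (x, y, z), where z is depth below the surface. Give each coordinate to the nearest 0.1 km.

(28.8, -25.9, 18.3)

Each station gives a sphere (x−x_i)² + (y−y_i)² + z² = d_i² (stations at z=0).
Subtracting the K sphere from L and M: z² cancels, leaving linear equations in x and y:
-29.2 x + 87.2 y = -3099.10
-94.0 x − 46.8 y = -1495.04
Solving: x ≈ 28.798, y ≈ -25.897 km (keep extra digits for the depth step; rounded: 28.8, -25.9).
Then from the K sphere: z² = 32.29² − (x − 6.5)² − (y + 40.4)² with x = 28.798, y = -25.897, so z ≈ 18.306 ≈ 18.3 km.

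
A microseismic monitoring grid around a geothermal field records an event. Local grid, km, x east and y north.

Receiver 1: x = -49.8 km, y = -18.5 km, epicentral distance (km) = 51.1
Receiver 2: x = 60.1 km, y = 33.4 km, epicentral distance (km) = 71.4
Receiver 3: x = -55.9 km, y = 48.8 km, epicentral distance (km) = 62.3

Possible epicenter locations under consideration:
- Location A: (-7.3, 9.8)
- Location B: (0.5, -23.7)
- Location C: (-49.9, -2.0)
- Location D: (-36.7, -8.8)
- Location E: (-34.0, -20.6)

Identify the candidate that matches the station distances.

Location A

For each candidate, compare |candidate − station| to the reported distance:
Location A: residuals Receiver 1 0.0, Receiver 2 0.0, Receiver 3 0.0 → max 0.0 km
Location B: residuals Receiver 1 0.5, Receiver 2 11.1, Receiver 3 29.6 → max 29.6 km
Location C: residuals Receiver 1 34.6, Receiver 2 44.2, Receiver 3 11.1 → max 44.2 km
Location D: residuals Receiver 1 34.8, Receiver 2 34.2, Receiver 3 1.6 → max 34.8 km
Location E: residuals Receiver 1 35.2, Receiver 2 37.1, Receiver 3 10.5 → max 37.1 km
Only Location A has all residuals ≈ 0.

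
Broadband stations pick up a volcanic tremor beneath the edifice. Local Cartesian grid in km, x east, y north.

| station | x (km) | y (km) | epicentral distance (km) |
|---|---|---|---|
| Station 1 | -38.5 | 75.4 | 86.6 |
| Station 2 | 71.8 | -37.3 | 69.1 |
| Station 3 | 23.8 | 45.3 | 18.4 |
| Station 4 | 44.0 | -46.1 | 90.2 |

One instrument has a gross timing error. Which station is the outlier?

Station 2

Solve using three stations at a time. Using Station 1, Station 3, Station 4 (subtract circle equations pairwise → linear system) gives (x, y) ≈ (42.3, 44.1).
Distances from that point to each station vs reported:
  Station 1: calculated 86.6 vs reported 86.6 → residual 0.0 km
  Station 2: calculated 86.6 vs reported 69.1 → residual 17.5 km
  Station 3: calculated 18.5 vs reported 18.4 → residual 0.1 km
  Station 4: calculated 90.2 vs reported 90.2 → residual 0.0 km
Station 1, Station 3, Station 4 are mutually consistent (residuals ≈ 0); Station 2 is off by 17.5 km.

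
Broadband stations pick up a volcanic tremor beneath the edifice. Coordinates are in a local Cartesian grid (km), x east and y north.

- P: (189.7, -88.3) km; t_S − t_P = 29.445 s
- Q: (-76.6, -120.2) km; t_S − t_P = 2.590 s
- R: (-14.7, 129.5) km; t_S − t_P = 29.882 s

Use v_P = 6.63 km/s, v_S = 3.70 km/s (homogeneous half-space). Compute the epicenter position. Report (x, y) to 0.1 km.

Distance from S−P lag: d = Δt · v_P v_S / (v_P − v_S) = Δt · (6.63·3.70)/(6.63−3.70) ≈ 8.3724·Δt.
So d_P = 246.52, d_Q = 21.68, d_R = 250.18 km.
Circle about each station: (x − 189.7)² + (y + 88.3)² = 246.52²; (x + 76.6)² + (y + 120.2)² = 21.68²; (x + 14.7)² + (y − 129.5)² = 250.18².
Subtracting pairs of circle equations eliminates x²+y² and gives linear equations (the radical axes):
-532.6 x − 63.8 y = 36834.71
-408.8 x + 435.6 y = -28614.56
Solving the 2×2 system: x ≈ -55.1, y ≈ -117.4 km.

(-55.1, -117.4)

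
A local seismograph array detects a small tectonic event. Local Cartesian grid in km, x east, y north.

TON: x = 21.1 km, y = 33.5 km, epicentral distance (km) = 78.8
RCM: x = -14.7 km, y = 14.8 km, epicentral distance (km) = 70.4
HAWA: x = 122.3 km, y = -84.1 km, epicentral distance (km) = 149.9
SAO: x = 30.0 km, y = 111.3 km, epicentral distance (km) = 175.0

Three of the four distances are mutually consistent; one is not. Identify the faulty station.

Solve using three stations at a time. Using RCM, HAWA, SAO (subtract circle equations pairwise → linear system) gives (x, y) ≈ (-24.8, -54.9).
Distances from that point to each station vs reported:
  TON: calculated 99.6 vs reported 78.8 → residual 20.8 km
  RCM: calculated 70.5 vs reported 70.4 → residual 0.1 km
  HAWA: calculated 149.9 vs reported 149.9 → residual 0.0 km
  SAO: calculated 175.0 vs reported 175.0 → residual 0.0 km
RCM, HAWA, SAO are mutually consistent (residuals ≈ 0); TON is off by 20.8 km.

TON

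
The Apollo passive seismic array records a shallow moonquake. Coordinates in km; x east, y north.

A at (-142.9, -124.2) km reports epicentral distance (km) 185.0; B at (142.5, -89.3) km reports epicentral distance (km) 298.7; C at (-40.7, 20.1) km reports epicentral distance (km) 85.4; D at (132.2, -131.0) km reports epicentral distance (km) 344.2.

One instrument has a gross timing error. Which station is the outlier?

Solve using three stations at a time. Using A, B, C (subtract circle equations pairwise → linear system) gives (x, y) ≈ (-116.8, 59.0).
Distances from that point to each station vs reported:
  A: calculated 185.0 vs reported 185.0 → residual 0.0 km
  B: calculated 298.7 vs reported 298.7 → residual 0.0 km
  C: calculated 85.5 vs reported 85.4 → residual 0.1 km
  D: calculated 313.2 vs reported 344.2 → residual 31.0 km
A, B, C are mutually consistent (residuals ≈ 0); D is off by 31.0 km.

D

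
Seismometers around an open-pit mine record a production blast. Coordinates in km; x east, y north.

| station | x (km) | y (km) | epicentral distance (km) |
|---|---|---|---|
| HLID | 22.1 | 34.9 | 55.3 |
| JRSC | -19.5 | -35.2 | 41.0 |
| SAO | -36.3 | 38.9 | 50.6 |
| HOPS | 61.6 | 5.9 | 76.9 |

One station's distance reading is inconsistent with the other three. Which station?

Solve using three stations at a time. Using HLID, SAO, HOPS (subtract circle equations pairwise → linear system) gives (x, y) ≈ (-14.4, -6.9).
Distances from that point to each station vs reported:
  HLID: calculated 55.5 vs reported 55.3 → residual 0.2 km
  JRSC: calculated 28.7 vs reported 41.0 → residual 12.3 km
  SAO: calculated 50.8 vs reported 50.6 → residual 0.2 km
  HOPS: calculated 77.0 vs reported 76.9 → residual 0.1 km
HLID, SAO, HOPS are mutually consistent (residuals ≈ 0); JRSC is off by 12.3 km.

JRSC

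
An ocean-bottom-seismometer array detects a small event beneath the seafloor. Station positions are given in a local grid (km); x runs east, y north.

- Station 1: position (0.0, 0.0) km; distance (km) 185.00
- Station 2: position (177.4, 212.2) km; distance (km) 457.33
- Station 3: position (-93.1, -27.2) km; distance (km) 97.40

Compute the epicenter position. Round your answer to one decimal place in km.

Circle about each station: x² + y² = 185.00²; (x − 177.4)² + (y − 212.2)² = 457.33²; (x + 93.1)² + (y + 27.2)² = 97.40².
Subtracting pairs of circle equations eliminates x²+y² and gives linear equations (the radical axes):
354.8 x + 424.4 y = -98426.13
-186.2 x − 54.4 y = 34145.69
Solving the 2×2 system: x ≈ -153.0, y ≈ -104.0 km.

x ≈ -153.0 km, y ≈ -104.0 km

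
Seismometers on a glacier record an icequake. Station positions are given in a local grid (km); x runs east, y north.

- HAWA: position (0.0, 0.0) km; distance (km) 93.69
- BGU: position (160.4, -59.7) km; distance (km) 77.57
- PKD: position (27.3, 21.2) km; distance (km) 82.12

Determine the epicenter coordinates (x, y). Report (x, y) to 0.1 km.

Circle about each station: x² + y² = 93.69²; (x − 160.4)² + (y + 59.7)² = 77.57²; (x − 27.3)² + (y − 21.2)² = 82.12².
Subtracting pairs of circle equations eliminates x²+y² and gives linear equations (the radical axes):
320.8 x − 119.4 y = 32052.96
54.6 x + 42.4 y = 3228.85
Solving the 2×2 system: x ≈ 86.7, y ≈ -35.5 km.

86.7 km east, -35.5 km north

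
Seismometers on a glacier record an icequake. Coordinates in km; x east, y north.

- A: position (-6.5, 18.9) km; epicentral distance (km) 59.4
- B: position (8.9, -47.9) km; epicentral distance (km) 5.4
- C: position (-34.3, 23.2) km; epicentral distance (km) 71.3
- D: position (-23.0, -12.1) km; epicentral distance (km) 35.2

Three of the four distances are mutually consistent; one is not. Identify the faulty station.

B

Solve using three stations at a time. Using A, C, D (subtract circle equations pairwise → linear system) gives (x, y) ≈ (-1.9, -40.4).
Distances from that point to each station vs reported:
  A: calculated 59.4 vs reported 59.4 → residual 0.0 km
  B: calculated 13.2 vs reported 5.4 → residual 7.8 km
  C: calculated 71.3 vs reported 71.3 → residual 0.0 km
  D: calculated 35.2 vs reported 35.2 → residual 0.0 km
A, C, D are mutually consistent (residuals ≈ 0); B is off by 7.8 km.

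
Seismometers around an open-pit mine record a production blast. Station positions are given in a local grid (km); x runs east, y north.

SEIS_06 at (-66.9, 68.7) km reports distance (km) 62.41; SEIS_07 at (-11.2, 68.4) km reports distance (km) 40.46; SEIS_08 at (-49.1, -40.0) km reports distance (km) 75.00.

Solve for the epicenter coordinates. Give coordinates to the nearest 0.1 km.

(-19.0, 28.7)

Circle about each station: (x + 66.9)² + (y − 68.7)² = 62.41²; (x + 11.2)² + (y − 68.4)² = 40.46²; (x + 49.1)² + (y + 40.0)² = 75.00².
Subtracting the SEIS_06 equation from the SEIS_07 and SEIS_08 equations removes the quadratic terms:
111.4 x − 0.6 y = -2133.30
35.6 x − 217.4 y = -6914.48
Solving the 2×2 system: x ≈ -19.0, y ≈ 28.7 km.
Check against SEIS_06 (with the unrounded x, y): √((x + 66.9)²+(y − 68.7)²) = 62.41 ≈ 62.41 km. ✓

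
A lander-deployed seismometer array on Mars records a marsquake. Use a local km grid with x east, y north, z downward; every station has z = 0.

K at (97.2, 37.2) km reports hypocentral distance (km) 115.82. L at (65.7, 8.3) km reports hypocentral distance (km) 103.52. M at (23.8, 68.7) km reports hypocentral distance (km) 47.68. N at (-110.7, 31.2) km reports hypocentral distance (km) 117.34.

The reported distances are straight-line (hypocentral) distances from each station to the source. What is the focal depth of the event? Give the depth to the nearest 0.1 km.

36.2 km

Each station gives a sphere (x−x_i)² + (y−y_i)² + z² = d_i² (stations at z=0).
Subtracting the K sphere from L and M: z² cancels, leaving linear equations in x and y:
-63.0 x − 57.8 y = -3748.42
-146.8 x + 63.0 y = 5595.34
Solving: x ≈ -7.007, y ≈ 72.488 km (keep extra digits for the depth step; rounded: -7.0, 72.5).
Then from the K sphere: z² = 115.82² − (x − 97.2)² − (y − 37.2)² with x = -7.007, y = 72.488, so z ≈ 36.193 ≈ 36.2 km.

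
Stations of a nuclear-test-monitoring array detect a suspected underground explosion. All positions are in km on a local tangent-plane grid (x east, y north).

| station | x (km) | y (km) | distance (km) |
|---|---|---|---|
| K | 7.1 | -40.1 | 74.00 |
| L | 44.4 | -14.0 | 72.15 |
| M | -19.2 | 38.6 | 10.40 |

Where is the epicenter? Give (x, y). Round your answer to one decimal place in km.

x ≈ -11.6 km, y ≈ 31.5 km

Circle about each station: (x − 7.1)² + (y + 40.1)² = 74.00²; (x − 44.4)² + (y + 14.0)² = 72.15²; (x + 19.2)² + (y − 38.6)² = 10.40².
Subtracting the K equation from the L and M equations removes the quadratic terms:
74.6 x + 52.2 y = 779.32
-52.6 x + 157.4 y = 5568.02
Solving the 2×2 system: x ≈ -11.6, y ≈ 31.5 km.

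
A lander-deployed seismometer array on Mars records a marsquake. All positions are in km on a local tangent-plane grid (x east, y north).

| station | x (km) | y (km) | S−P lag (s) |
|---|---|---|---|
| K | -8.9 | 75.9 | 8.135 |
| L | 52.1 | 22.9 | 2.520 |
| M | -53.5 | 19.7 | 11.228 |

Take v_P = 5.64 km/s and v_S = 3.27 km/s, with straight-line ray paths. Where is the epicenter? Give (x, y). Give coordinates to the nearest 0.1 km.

(33.4, 28.8)

Distance from S−P lag: d = Δt · v_P v_S / (v_P − v_S) = Δt · (5.64·3.27)/(5.64−3.27) ≈ 7.7818·Δt.
So d_K = 63.30, d_L = 19.61, d_M = 87.37 km.
Circle about each station: (x + 8.9)² + (y − 75.9)² = 63.30²; (x − 52.1)² + (y − 22.9)² = 19.61²; (x + 53.5)² + (y − 19.7)² = 87.37².
Subtracting pairs of circle equations eliminates x²+y² and gives linear equations (the radical axes):
122.0 x − 106.0 y = 1021.14
-89.2 x − 112.4 y = -6216.31
Solving the 2×2 system: x ≈ 33.4, y ≈ 28.8 km.
Check against K (with the unrounded x, y): √((x + 8.9)²+(y − 75.9)²) = 63.30 ≈ 63.30 km. ✓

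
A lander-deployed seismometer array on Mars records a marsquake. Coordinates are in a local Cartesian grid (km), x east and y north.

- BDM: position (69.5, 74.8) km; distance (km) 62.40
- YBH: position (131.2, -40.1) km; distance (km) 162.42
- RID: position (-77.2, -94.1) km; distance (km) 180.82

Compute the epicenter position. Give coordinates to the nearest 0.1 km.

x ≈ 7.8 km, y ≈ 65.5 km

Circle about each station: (x − 69.5)² + (y − 74.8)² = 62.40²; (x − 131.2)² + (y + 40.1)² = 162.42²; (x + 77.2)² + (y + 94.1)² = 180.82².
Subtracting the BDM equation from the YBH and RID equations removes the quadratic terms:
123.4 x − 229.8 y = -14090.34
-293.4 x − 337.8 y = -24412.75
Solving the 2×2 system: x ≈ 7.8, y ≈ 65.5 km.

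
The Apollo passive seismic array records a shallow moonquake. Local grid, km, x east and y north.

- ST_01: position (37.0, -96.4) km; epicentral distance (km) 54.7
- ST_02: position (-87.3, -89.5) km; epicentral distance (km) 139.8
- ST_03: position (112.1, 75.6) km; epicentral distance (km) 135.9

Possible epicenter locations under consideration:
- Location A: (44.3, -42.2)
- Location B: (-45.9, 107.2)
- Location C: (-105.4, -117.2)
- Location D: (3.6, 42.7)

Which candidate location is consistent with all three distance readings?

For each candidate, compare |candidate − station| to the reported distance:
Location A: residuals ST_01 0.0, ST_02 0.0, ST_03 0.0 → max 0.0 km
Location B: residuals ST_01 165.1, ST_02 61.2, ST_03 25.2 → max 165.1 km
Location C: residuals ST_01 89.2, ST_02 106.7, ST_03 154.8 → max 154.8 km
Location D: residuals ST_01 88.4, ST_02 20.6, ST_03 22.5 → max 88.4 km
Only Location A has all residuals ≈ 0.

Location A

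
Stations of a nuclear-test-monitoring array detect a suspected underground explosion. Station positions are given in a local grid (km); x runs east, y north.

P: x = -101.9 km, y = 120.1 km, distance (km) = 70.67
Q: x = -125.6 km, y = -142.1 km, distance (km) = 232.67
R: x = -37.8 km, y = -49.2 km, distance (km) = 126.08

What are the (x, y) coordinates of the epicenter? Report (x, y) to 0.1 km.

-46.2 km east, 76.6 km north

Circle about each station: (x + 101.9)² + (y − 120.1)² = 70.67²; (x + 125.6)² + (y + 142.1)² = 232.67²; (x + 37.8)² + (y + 49.2)² = 126.08².
Subtracting the P equation from the Q and R equations removes the quadratic terms:
-47.4 x − 524.4 y = -37980.93
128.2 x − 338.6 y = -31860.06
Solving the 2×2 system: x ≈ -46.2, y ≈ 76.6 km.
Check against P (with the unrounded x, y): √((x + 101.9)²+(y − 120.1)²) = 70.68 ≈ 70.67 km. ✓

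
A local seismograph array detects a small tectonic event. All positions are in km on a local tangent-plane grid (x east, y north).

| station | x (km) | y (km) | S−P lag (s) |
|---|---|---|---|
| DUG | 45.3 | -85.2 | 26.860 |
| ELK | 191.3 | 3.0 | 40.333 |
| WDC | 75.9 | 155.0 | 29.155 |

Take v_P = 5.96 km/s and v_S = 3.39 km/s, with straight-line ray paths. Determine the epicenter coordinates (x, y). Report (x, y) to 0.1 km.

x ≈ -123.4 km, y ≈ 41.8 km

Distance from S−P lag: d = Δt · v_P v_S / (v_P − v_S) = Δt · (5.96·3.39)/(5.96−3.39) ≈ 7.8616·Δt.
So d_DUG = 211.16, d_ELK = 317.08, d_WDC = 229.21 km.
Circle about each station: (x − 45.3)² + (y + 85.2)² = 211.16²; (x − 191.3)² + (y − 3.0)² = 317.08²; (x − 75.9)² + (y − 155.0)² = 229.21².
Subtracting pairs of circle equations eliminates x²+y² and gives linear equations (the radical axes):
292.0 x + 176.4 y = -28657.62
61.2 x + 480.4 y = 12526.00
Solving the 2×2 system: x ≈ -123.4, y ≈ 41.8 km.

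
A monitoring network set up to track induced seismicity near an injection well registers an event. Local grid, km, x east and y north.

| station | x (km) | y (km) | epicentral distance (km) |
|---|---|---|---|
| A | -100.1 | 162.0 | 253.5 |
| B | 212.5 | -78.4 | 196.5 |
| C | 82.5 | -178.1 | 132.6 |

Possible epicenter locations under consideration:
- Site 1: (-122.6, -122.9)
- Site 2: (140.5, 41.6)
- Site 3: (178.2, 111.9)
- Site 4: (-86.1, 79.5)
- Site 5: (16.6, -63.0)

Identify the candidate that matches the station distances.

For each candidate, compare |candidate − station| to the reported distance:
Site 1: residuals A 32.3, B 141.5, C 79.8 → max 141.5 km
Site 2: residuals A 15.5, B 56.6, C 94.6 → max 94.6 km
Site 3: residuals A 29.3, B 3.1, C 172.8 → max 172.8 km
Site 4: residuals A 169.8, B 141.3, C 175.3 → max 175.3 km
Site 5: residuals A 0.0, B 0.0, C 0.0 → max 0.0 km
Only Site 5 has all residuals ≈ 0.

Site 5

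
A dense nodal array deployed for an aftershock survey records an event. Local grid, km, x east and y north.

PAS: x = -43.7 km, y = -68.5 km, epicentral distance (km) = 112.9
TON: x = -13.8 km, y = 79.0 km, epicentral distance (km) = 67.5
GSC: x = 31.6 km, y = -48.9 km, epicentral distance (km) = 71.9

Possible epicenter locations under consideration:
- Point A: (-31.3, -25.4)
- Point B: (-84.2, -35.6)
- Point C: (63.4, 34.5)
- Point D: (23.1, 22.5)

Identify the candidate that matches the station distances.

Point D

For each candidate, compare |candidate − station| to the reported distance:
Point A: residuals PAS 68.1, TON 38.4, GSC 4.8 → max 68.1 km
Point B: residuals PAS 60.7, TON 67.0, GSC 44.7 → max 67.0 km
Point C: residuals PAS 35.7, TON 21.6, GSC 17.4 → max 35.7 km
Point D: residuals PAS 0.0, TON 0.0, GSC 0.0 → max 0.0 km
Only Point D has all residuals ≈ 0.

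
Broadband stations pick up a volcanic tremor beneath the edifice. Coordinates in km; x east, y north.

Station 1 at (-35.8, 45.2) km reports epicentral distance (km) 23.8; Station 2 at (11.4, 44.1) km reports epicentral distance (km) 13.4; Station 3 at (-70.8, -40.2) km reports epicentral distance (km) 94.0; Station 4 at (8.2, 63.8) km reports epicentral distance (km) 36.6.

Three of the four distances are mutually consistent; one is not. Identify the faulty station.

Solve using three stations at a time. Using Station 1, Station 3, Station 4 (subtract circle equations pairwise → linear system) gives (x, y) ≈ (-14.3, 34.9).
Distances from that point to each station vs reported:
  Station 1: calculated 23.8 vs reported 23.8 → residual 0.0 km
  Station 2: calculated 27.3 vs reported 13.4 → residual 13.9 km
  Station 3: calculated 94.0 vs reported 94.0 → residual 0.0 km
  Station 4: calculated 36.6 vs reported 36.6 → residual 0.0 km
Station 1, Station 3, Station 4 are mutually consistent (residuals ≈ 0); Station 2 is off by 13.9 km.

Station 2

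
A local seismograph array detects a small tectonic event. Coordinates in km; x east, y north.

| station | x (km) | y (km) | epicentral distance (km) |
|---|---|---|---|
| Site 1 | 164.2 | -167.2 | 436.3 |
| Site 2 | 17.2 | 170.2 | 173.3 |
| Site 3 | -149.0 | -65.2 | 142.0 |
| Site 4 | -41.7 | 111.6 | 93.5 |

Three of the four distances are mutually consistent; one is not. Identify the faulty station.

Solve using three stations at a time. Using Site 2, Site 3, Site 4 (subtract circle equations pairwise → linear system) gives (x, y) ≈ (-127.3, 74.9).
Distances from that point to each station vs reported:
  Site 1: calculated 379.0 vs reported 436.3 → residual 57.3 km
  Site 2: calculated 173.1 vs reported 173.3 → residual 0.2 km
  Site 3: calculated 141.8 vs reported 142.0 → residual 0.2 km
  Site 4: calculated 93.2 vs reported 93.5 → residual 0.3 km
Site 2, Site 3, Site 4 are mutually consistent (residuals ≈ 0); Site 1 is off by 57.3 km.

Site 1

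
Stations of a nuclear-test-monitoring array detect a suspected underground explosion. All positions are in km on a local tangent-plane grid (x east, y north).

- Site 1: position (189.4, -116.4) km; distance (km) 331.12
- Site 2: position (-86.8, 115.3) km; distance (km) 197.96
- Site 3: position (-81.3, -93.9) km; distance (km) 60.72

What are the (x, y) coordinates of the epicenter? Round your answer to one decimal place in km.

Circle about each station: (x − 189.4)² + (y + 116.4)² = 331.12²; (x + 86.8)² + (y − 115.3)² = 197.96²; (x + 81.3)² + (y + 93.9)² = 60.72².
Subtracting the Site 1 equation from the Site 2 and Site 3 equations removes the quadratic terms:
-552.4 x + 463.4 y = 41859.30
-541.4 x + 45.0 y = 71959.12
Solving the 2×2 system: x ≈ -139.2, y ≈ -75.6 km.
Check against Site 1 (with the unrounded x, y): √((x − 189.4)²+(y + 116.4)²) = 331.12 ≈ 331.12 km. ✓

x ≈ -139.2 km, y ≈ -75.6 km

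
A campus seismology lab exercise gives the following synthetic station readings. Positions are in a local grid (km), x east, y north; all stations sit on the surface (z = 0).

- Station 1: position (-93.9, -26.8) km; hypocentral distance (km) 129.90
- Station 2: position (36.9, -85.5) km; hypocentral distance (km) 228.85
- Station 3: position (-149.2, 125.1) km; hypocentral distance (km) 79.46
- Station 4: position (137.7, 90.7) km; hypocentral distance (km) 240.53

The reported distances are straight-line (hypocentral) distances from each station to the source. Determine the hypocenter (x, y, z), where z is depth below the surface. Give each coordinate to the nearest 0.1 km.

Each station gives a sphere (x−x_i)² + (y−y_i)² + z² = d_i² (stations at z=0).
Subtracting the Station 1 sphere from Station 2 and Station 3: z² cancels, leaving linear equations in x and y:
261.6 x − 117.4 y = -36361.90
-110.6 x + 303.8 y = 38935.32
Solving: x ≈ -97.395, y ≈ 92.704 km (keep extra digits for the depth step; rounded: -97.4, 92.7).
Then from the Station 1 sphere: z² = 129.90² − (x + 93.9)² − (y + 26.8)² with x = -97.395, y = 92.704, so z ≈ 50.799 ≈ 50.8 km.

x ≈ -97.4 km, y ≈ 92.7 km, depth ≈ 50.8 km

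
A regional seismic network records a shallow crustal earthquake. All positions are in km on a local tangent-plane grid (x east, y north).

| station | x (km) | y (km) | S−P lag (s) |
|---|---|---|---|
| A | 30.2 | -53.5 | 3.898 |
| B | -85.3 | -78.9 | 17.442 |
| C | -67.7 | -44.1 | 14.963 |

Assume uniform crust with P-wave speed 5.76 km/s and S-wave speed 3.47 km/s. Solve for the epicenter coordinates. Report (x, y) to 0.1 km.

Distance from S−P lag: d = Δt · v_P v_S / (v_P − v_S) = Δt · (5.76·3.47)/(5.76−3.47) ≈ 8.7280·Δt.
So d_A = 34.02, d_B = 152.23, d_C = 130.60 km.
Circle about each station: (x − 30.2)² + (y + 53.5)² = 34.02²; (x + 85.3)² + (y + 78.9)² = 152.23²; (x + 67.7)² + (y + 44.1)² = 130.60².
Subtracting pairs of circle equations eliminates x²+y² and gives linear equations (the radical axes):
-231.0 x − 50.8 y = -12289.60
-195.8 x + 18.8 y = -13145.19
Solving the 2×2 system: x ≈ 62.9, y ≈ -44.1 km.

x ≈ 62.9 km, y ≈ -44.1 km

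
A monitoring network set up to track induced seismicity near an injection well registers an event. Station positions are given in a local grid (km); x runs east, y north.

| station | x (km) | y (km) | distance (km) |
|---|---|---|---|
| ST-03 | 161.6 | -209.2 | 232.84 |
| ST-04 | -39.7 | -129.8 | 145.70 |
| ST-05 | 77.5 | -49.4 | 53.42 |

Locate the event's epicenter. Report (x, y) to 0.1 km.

x ≈ 42.2 km, y ≈ -9.3 km

Circle about each station: (x − 161.6)² + (y + 209.2)² = 232.84²; (x + 39.7)² + (y + 129.8)² = 145.70²; (x − 77.5)² + (y + 49.4)² = 53.42².
Subtracting the ST-03 equation from the ST-04 and ST-05 equations removes the quadratic terms:
-402.6 x + 158.8 y = -18469.09
-168.2 x + 319.6 y = -10071.82
Solving the 2×2 system: x ≈ 42.2, y ≈ -9.3 km.
Check against ST-03 (with the unrounded x, y): √((x − 161.6)²+(y + 209.2)²) = 232.84 ≈ 232.84 km. ✓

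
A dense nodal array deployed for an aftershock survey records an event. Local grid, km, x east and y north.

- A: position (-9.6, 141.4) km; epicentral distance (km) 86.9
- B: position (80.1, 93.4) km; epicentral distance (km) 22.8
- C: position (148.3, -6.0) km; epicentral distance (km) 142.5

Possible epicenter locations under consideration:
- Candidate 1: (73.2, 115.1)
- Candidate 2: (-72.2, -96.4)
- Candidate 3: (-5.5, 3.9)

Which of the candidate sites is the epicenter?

For each candidate, compare |candidate − station| to the reported distance:
Candidate 1: residuals A 0.0, B 0.0, C 0.0 → max 0.0 km
Candidate 2: residuals A 159.0, B 220.6, C 95.8 → max 220.6 km
Candidate 3: residuals A 50.7, B 101.0, C 11.6 → max 101.0 km
Only Candidate 1 has all residuals ≈ 0.

Candidate 1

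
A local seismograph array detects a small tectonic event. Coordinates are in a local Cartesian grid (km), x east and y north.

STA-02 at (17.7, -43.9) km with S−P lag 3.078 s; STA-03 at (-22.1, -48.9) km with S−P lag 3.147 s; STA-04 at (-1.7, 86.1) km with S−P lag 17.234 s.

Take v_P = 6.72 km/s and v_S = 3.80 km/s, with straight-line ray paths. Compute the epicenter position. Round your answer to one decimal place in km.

(0.5, -64.6)

Distance from S−P lag: d = Δt · v_P v_S / (v_P − v_S) = Δt · (6.72·3.80)/(6.72−3.80) ≈ 8.7452·Δt.
So d_STA-02 = 26.92, d_STA-03 = 27.52, d_STA-04 = 150.71 km.
Circle about each station: (x − 17.7)² + (y + 43.9)² = 26.92²; (x + 22.1)² + (y + 48.9)² = 27.52²; (x + 1.7)² + (y − 86.1)² = 150.71².
Subtracting the STA-02 equation from the STA-03 and STA-04 equations removes the quadratic terms:
-79.6 x − 10.0 y = 606.46
-38.8 x + 260.0 y = -16813.22
Solving the 2×2 system: x ≈ 0.5, y ≈ -64.6 km.
Check against STA-02 (with the unrounded x, y): √((x − 17.7)²+(y + 43.9)²) = 26.91 ≈ 26.92 km. ✓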